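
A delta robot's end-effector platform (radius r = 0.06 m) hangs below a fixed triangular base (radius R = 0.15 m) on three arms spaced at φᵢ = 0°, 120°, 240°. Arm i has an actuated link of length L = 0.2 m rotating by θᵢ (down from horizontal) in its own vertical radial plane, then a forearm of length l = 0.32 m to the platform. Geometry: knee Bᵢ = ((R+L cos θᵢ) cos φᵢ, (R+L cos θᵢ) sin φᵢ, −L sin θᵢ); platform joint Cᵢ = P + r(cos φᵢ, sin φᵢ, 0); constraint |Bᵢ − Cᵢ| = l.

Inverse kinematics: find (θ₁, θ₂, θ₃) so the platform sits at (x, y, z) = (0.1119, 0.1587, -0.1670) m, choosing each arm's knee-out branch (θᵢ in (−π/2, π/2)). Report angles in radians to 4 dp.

arm 1 (φ=0.0°): x'=0.1119, y'=0.1587
  A cos θ + B sin θ = C:  -0.0219·cos θ + -0.1670·sin θ = 0.0221
  θ1 = atan2(B,A) + arccos(C/0.1684) = -0.2621
φ2=120.0° → target in arm frame (0.0815, -0.1763)
  A cos θ + B sin θ = C:  0.0085·cos θ + -0.1670·sin θ = 0.0084
  γ=atan2(-0.1670,0.0085)=-1.5199;  ψ=arccos(0.0504)=1.5204;  θ2=γ+ψ≈0.0005
rotate P by −φ3: (-0.1934, 0.0176, -0.1670)
  e−x'=0.2834;  (l²−L²−(e−x')²−y'²−z²)/2L = -0.1153
  θ3 = atan2(B,A) + arccos(C/0.3289) = 1.3963

θ₁ = -0.2621, θ₂ = 0.0005, θ₃ = 1.3963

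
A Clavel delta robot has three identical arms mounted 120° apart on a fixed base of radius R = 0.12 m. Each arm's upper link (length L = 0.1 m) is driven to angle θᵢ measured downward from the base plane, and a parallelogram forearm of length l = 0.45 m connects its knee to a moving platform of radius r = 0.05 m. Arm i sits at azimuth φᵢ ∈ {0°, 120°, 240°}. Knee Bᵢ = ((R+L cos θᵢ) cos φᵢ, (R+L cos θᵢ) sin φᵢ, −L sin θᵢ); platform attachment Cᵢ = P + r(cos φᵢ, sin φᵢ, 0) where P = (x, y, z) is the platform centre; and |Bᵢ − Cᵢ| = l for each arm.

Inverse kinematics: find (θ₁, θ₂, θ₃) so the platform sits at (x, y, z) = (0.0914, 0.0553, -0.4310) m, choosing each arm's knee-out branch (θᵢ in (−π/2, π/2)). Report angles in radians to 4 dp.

rotate P by −φ1: (0.0914, 0.0553, -0.4310)
  A cos θ + B sin θ = C:  -0.0214·cos θ + -0.4310·sin θ = 0.0161
  θ1 = atan2(B,A) + arccos(C/0.4315) = -0.0870
arm 2 (φ=120.0°): x'=0.0022, y'=-0.1068
  A=0.0678, B=-0.4310, C=(l²−L²−A²−y'²−z²)/(2L)=-0.0463
  γ=atan2(-0.4310,0.0678)=-1.4147;  ψ=arccos(-0.1062)=1.6772;  θ2=γ+ψ≈0.2624
arm 3 (φ=240.0°): x'=-0.0936, y'=0.0515
  A cos θ + B sin θ = C:  0.1636·cos θ + -0.4310·sin θ = -0.1134
  γ=atan2(-0.4310,0.1636)=-1.2080;  ψ=arccos(-0.2459)=1.8193;  θ3=γ+ψ≈0.6113

θ₁ = -0.0870, θ₂ = 0.2624, θ₃ = 0.6113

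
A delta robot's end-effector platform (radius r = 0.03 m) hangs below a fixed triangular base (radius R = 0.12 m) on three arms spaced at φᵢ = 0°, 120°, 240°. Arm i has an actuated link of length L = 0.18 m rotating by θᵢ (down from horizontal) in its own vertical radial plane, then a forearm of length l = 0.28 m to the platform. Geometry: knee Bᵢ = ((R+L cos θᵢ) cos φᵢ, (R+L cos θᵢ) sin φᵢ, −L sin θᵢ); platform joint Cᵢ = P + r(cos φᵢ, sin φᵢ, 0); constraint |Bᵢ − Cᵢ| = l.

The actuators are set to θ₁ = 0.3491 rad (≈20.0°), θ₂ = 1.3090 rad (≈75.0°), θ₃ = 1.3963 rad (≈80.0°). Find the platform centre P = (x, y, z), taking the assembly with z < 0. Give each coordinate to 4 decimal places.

(0.1487, 0.0161, -0.3184)

arm 1 at φ=0.0°: e+L cos θ1 = 0.2591;  O1 = (0.2591, 0.0000, -0.0616)
arm 2 at φ=120.0°: e+L cos θ2 = 0.1366;  O2 = (-0.0683, 0.1183, -0.1739)
O3 = (0.1213·cos240.0°, 0.1213·sin240.0°, -0.1773) = (-0.0606, -0.1050, -0.1773)
|O₂|²−|O₁|² = -0.0221;  |O₃|²−|O₁|² = -0.0248
plane₁₂: -0.6549x+0.2366y+-0.2246z = -0.0221
det = 0.2888;  x = 0.0364+-0.3528z,  y = 0.0074+-0.0273z
quadratic in z: (1.1252)z²+(0.2799)z+(-0.0249)=0, √Δ=0.4365 → z ∈ {-0.3184, 0.0696}; z = -0.3184 (taking z<0)
x = 0.1487, y = 0.0161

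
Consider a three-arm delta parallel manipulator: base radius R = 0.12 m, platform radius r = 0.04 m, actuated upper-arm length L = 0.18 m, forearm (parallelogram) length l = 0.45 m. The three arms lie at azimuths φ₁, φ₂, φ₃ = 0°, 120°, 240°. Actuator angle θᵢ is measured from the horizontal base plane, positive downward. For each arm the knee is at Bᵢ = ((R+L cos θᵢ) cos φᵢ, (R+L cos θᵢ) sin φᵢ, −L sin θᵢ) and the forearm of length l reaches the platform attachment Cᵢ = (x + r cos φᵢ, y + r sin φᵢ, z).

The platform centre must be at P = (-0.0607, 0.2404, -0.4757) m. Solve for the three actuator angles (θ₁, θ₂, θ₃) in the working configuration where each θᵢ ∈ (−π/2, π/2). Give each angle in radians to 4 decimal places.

θ₁ = 1.1343, θ₂ = 0.1742, θ₃ = 1.3962

φ1=0.0° → target in arm frame (-0.0607, 0.2404)
  A cos θ + B sin θ = C:  0.1407·cos θ + -0.4757·sin θ = -0.3716
  √(A²+B²)=0.4961;  θ1 = -1.2832+2.4175 ≈ 1.1343
rotate P by −φ2: (0.2385, -0.0676, -0.4757)
  A=-0.1585, B=-0.4757, C=(l²−L²−A²−y'²−z²)/(2L)=-0.2386
  θ2 = atan2(B,A) + arccos(C/0.5014) = 0.1742
φ3=240.0° → target in arm frame (-0.1778, -0.1728)
  e−x'=0.2578;  (l²−L²−(e−x')²−y'²−z²)/2L = -0.4237
  θ3 = atan2(B,A) + arccos(C/0.5411) = 1.3962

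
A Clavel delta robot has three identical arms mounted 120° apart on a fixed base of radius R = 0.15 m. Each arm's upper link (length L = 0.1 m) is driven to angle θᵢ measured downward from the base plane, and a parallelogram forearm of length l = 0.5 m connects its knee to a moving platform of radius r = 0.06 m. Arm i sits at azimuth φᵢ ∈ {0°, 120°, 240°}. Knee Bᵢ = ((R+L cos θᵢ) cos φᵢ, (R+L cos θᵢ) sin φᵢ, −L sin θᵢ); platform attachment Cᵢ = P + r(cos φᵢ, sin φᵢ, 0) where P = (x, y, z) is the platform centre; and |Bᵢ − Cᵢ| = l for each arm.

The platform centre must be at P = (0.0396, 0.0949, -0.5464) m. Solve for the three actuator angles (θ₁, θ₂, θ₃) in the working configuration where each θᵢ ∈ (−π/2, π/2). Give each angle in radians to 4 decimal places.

θ₁ = 0.7849, θ₂ = 0.6980, θ₃ = 1.3085

rotate P by −φ1: (0.0396, 0.0949, -0.5464)
  e−x'=0.0504;  (l²−L²−(e−x')²−y'²−z²)/2L = -0.3505
  √(A²+B²)=0.5487;  θ1 = -1.4788+2.2637 ≈ 0.7849
rotate P by −φ2: (0.0624, -0.0817, -0.5464)
  A cos θ + B sin θ = C:  0.0276·cos θ + -0.5464·sin θ = -0.3300
  γ=atan2(-0.5464,0.0276)=-1.5203;  ψ=arccos(-0.6032)=2.2183;  θ2=γ+ψ≈0.6980
φ3=240.0° → target in arm frame (-0.1020, -0.0132)
  A=0.1920, B=-0.5464, C=(l²−L²−A²−y'²−z²)/(2L)=-0.4779
  γ=atan2(-0.5464,0.1920)=-1.2329;  ψ=arccos(-0.8252)=2.5414;  θ3=γ+ψ≈1.3085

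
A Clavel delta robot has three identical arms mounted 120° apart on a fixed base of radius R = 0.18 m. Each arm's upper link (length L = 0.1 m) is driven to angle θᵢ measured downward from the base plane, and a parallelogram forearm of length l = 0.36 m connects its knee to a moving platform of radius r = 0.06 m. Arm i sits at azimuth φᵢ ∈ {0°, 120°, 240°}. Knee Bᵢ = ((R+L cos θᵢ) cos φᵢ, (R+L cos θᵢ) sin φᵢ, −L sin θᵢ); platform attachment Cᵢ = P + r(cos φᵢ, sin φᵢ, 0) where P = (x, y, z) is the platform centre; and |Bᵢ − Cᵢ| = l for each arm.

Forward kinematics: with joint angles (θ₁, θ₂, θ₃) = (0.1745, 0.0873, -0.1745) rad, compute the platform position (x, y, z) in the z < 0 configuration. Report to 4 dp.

(-0.0192, -0.0194, -0.2870)

centre 1 = (0.2185·cos0.0°, 0.2185·sin0.0°, -0.0174) = (0.2185, 0.0000, -0.0174)
centre 2 = (0.2196·cos120.0°, 0.2196·sin120.0°, -0.0087) = (-0.1098, 0.1902, -0.0087)
φ3=240.0°: virtual centre (-0.1092, -0.1892, 0.0174), radius l
|centre ₂|²−|centre ₁|² = 0.0003;  |centre ₃|²−|centre ₁|² = 0.0000
linear system: -0.6566x+0.3804y = 0.0003−0.0173z; -0.6554x+-0.3784y = 0.0000−0.0694z
Cramer: x(z) = -0.0002+0.0662z;  y(z) = 0.0004+0.0688z
into |P−centre ₁|² = l²: 1.0091z² + 0.0058z + -0.0815 = 0;  Δ = 0.3289;  z = -0.2870 or 0.2813 → z<0 root = -0.2870
x = -0.0192, y = -0.0194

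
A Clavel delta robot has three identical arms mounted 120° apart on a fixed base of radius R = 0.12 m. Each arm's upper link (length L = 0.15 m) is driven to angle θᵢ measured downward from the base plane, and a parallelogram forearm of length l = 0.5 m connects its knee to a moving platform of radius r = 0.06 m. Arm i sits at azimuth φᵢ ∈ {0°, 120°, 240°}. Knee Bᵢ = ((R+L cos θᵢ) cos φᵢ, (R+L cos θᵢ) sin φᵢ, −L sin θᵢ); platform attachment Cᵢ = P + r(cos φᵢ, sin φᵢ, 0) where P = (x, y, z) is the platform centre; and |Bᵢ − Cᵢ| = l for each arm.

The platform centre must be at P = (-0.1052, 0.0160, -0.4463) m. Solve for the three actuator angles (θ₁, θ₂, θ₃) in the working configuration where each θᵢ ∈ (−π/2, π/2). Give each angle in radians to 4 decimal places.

θ₁ = 0.3491, θ₂ = -0.1747, θ₃ = -0.0874

arm 1 (φ=0.0°): x'=-0.1052, y'=0.0160
  A cos θ + B sin θ = C:  0.1652·cos θ + -0.4463·sin θ = 0.0026
  θ1 = atan2(B,A) + arccos(C/0.4759) = 0.3491
rotate P by −φ2: (0.0665, 0.0831, -0.4463)
  A=-0.0065, B=-0.4463, C=(l²−L²−A²−y'²−z²)/(2L)=0.0712
  θ2 = atan2(B,A) + arccos(C/0.4463) = -0.1747
φ3=240.0° → target in arm frame (0.0387, -0.0991)
  A cos θ + B sin θ = C:  0.0213·cos θ + -0.4463·sin θ = 0.0601
  γ=atan2(-0.4463,0.0213)=-1.5232;  ψ=arccos(0.1346)=1.4358;  θ3=γ+ψ≈-0.0874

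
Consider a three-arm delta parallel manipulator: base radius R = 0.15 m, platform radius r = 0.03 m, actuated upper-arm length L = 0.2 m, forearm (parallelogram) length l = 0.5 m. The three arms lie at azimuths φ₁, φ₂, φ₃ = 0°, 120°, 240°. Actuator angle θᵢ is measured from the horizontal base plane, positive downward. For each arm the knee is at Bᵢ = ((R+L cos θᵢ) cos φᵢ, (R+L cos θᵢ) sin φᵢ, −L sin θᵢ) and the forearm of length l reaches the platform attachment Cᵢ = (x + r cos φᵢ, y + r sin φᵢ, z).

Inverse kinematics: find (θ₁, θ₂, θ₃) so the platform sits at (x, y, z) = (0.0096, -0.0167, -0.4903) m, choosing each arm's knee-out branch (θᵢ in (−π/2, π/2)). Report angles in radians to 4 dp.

rotate P by −φ1: (0.0096, -0.0167, -0.4903)
  e−x'=0.1104;  (l²−L²−(e−x')²−y'²−z²)/2L = -0.1072
  θ1 = atan2(B,A) + arccos(C/0.5026) = 0.4363
rotate P by −φ2: (-0.0193, 0.0000, -0.4903)
  e−x'=0.1393;  (l²−L²−(e−x')²−y'²−z²)/2L = -0.1245
  θ2 = atan2(B,A) + arccos(C/0.5097) = 0.5234
arm 3 (φ=240.0°): x'=0.0097, y'=0.0167
  e−x'=0.1103;  (l²−L²−(e−x')²−y'²−z²)/2L = -0.1071
  √(A²+B²)=0.5026;  θ3 = -1.3494+1.7856 ≈ 0.4361

θ₁ = 0.4363, θ₂ = 0.5234, θ₃ = 0.4361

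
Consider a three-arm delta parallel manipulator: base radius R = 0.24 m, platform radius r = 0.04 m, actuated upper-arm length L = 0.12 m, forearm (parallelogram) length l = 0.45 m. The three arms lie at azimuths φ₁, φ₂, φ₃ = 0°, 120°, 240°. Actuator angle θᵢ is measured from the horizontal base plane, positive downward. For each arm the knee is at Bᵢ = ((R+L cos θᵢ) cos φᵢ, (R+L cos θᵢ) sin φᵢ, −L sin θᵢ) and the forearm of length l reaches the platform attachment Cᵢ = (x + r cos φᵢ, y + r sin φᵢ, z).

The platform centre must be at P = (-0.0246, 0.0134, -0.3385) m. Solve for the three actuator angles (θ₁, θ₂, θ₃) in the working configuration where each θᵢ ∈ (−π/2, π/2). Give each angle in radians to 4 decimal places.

θ₁ = 0.3488, θ₂ = -0.0004, θ₃ = 0.1744

rotate P by −φ1: (-0.0246, 0.0134, -0.3385)
  A=0.2246, B=-0.3385, C=(l²−L²−A²−y'²−z²)/(2L)=0.0954
  √(A²+B²)=0.4062;  θ1 = -0.9850+1.3338 ≈ 0.3488
arm 2 (φ=120.0°): x'=0.0239, y'=0.0146
  e−x'=0.1761;  (l²−L²−(e−x')²−y'²−z²)/2L = 0.1762
  √(A²+B²)=0.3816;  θ2 = -1.0911+1.0907 ≈ -0.0004
arm 3 (φ=240.0°): x'=0.0007, y'=-0.0280
  e−x'=0.1993;  (l²−L²−(e−x')²−y'²−z²)/2L = 0.1375
  √(A²+B²)=0.3928;  θ3 = -1.0387+1.2131 ≈ 0.1744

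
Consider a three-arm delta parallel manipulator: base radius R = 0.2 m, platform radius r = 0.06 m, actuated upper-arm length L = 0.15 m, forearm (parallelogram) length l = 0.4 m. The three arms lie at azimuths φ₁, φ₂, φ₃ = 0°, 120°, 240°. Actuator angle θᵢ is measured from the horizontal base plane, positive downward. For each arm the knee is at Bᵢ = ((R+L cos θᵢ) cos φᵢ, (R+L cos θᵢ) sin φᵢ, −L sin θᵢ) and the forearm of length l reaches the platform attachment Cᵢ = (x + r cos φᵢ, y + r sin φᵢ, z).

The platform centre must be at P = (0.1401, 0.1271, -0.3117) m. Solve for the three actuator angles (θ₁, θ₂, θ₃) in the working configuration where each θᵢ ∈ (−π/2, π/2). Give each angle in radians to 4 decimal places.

θ₁ = -0.2620, θ₂ = 0.3494, θ₃ = 1.3090

φ1=0.0° → target in arm frame (0.1401, 0.1271)
  e−x'=-0.0001;  (l²−L²−(e−x')²−y'²−z²)/2L = 0.0806
  γ=atan2(-0.3117,-0.0001)=-1.5711;  ψ=arccos(0.2587)=1.3091;  θ1=γ+ψ≈-0.2620
rotate P by −φ2: (0.0400, -0.1849, -0.3117)
  A cos θ + B sin θ = C:  0.1000·cos θ + -0.3117·sin θ = -0.0128
  γ=atan2(-0.3117,0.1000)=-1.2604;  ψ=arccos(-0.0390)=1.6098;  θ2=γ+ψ≈0.3494
φ3=240.0° → target in arm frame (-0.1801, 0.0578)
  A cos θ + B sin θ = C:  0.3201·cos θ + -0.3117·sin θ = -0.2182
  γ=atan2(-0.3117,0.3201)=-0.7721;  ψ=arccos(-0.4885)=2.0811;  θ3=γ+ψ≈1.3090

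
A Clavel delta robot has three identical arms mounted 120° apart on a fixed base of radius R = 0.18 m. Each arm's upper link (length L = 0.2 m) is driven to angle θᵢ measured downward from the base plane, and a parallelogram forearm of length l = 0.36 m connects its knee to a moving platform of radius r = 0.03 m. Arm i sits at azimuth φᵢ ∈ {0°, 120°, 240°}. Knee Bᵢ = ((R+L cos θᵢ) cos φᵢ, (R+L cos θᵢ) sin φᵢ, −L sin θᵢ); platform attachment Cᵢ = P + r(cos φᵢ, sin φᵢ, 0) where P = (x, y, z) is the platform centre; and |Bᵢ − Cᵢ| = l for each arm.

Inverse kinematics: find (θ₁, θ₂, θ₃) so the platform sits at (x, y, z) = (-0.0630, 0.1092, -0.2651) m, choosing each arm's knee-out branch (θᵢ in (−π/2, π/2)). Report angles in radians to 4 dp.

θ₁ = 0.9598, θ₂ = -0.0870, θ₃ = 0.9600

φ1=0.0° → target in arm frame (-0.0630, 0.1092)
  e−x'=0.2130;  (l²−L²−(e−x')²−y'²−z²)/2L = -0.0949
  θ1 = atan2(B,A) + arccos(C/0.3401) = 0.9598
arm 2 (φ=120.0°): x'=0.1261, y'=0.0000
  A=0.0239, B=-0.2651, C=(l²−L²−A²−y'²−z²)/(2L)=0.0469
  γ=atan2(-0.2651,0.0239)=-1.4808;  ψ=arccos(0.1761)=1.3938;  θ2=γ+ψ≈-0.0870
φ3=240.0° → target in arm frame (-0.0631, -0.1092)
  A cos θ + B sin θ = C:  0.2131·cos θ + -0.2651·sin θ = -0.0950
  γ=atan2(-0.2651,0.2131)=-0.8938;  ψ=arccos(-0.2793)=1.8538;  θ3=γ+ψ≈0.9600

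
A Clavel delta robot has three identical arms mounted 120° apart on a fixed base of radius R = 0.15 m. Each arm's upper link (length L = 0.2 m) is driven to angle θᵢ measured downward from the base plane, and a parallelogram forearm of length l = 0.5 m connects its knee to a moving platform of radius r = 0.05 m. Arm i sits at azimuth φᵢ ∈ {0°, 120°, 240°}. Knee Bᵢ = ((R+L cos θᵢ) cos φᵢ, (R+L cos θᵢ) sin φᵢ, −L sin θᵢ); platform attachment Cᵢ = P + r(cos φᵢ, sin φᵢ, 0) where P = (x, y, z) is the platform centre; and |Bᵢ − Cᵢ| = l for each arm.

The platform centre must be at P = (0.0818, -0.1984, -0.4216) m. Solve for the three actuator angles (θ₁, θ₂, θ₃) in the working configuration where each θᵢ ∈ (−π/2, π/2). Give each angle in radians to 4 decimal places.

θ₁ = 0.0872, θ₂ = 0.9597, θ₃ = -0.0873

arm 1 (φ=0.0°): x'=0.0818, y'=-0.1984
  A=0.0182, B=-0.4216, C=(l²−L²−A²−y'²−z²)/(2L)=-0.0186
  √(A²+B²)=0.4220;  θ1 = -1.5277+1.6149 ≈ 0.0872
rotate P by −φ2: (-0.2127, 0.0284, -0.4216)
  A cos θ + B sin θ = C:  0.3127·cos θ + -0.4216·sin θ = -0.1659
  √(A²+B²)=0.5249;  θ2 = -0.9326+1.8923 ≈ 0.9597
φ3=240.0° → target in arm frame (0.1309, 0.1700)
  e−x'=-0.0309;  (l²−L²−(e−x')²−y'²−z²)/2L = 0.0060
  √(A²+B²)=0.4227;  θ3 = -1.6440+1.5567 ≈ -0.0873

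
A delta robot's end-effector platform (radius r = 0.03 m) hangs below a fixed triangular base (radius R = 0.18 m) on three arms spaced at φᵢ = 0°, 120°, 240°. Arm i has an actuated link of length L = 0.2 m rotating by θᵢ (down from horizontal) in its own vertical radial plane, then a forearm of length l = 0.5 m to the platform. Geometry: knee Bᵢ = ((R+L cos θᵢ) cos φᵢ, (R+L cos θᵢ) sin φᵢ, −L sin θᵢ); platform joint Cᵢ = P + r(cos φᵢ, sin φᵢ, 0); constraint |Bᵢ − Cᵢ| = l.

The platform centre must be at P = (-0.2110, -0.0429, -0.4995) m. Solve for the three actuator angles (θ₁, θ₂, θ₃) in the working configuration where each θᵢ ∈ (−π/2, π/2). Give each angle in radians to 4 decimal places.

arm 1 (φ=0.0°): x'=-0.2110, y'=-0.0429
  A=0.3610, B=-0.4995, C=(l²−L²−A²−y'²−z²)/(2L)=-0.4292
  √(A²+B²)=0.6163;  θ1 = -0.9450+2.3411 ≈ 1.3961
rotate P by −φ2: (0.0683, 0.2042, -0.4995)
  A=0.0817, B=-0.4995, C=(l²−L²−A²−y'²−z²)/(2L)=-0.2196
  γ=atan2(-0.4995,0.0817)=-1.4088;  ψ=arccos(-0.4340)=2.0197;  θ2=γ+ψ≈0.6109
φ3=240.0° → target in arm frame (0.1427, -0.1613)
  A cos θ + B sin θ = C:  0.0073·cos θ + -0.4995·sin θ = -0.1639
  γ=atan2(-0.4995,0.0073)=-1.5561;  ψ=arccos(-0.3281)=1.9051;  θ3=γ+ψ≈0.3490

θ₁ = 1.3961, θ₂ = 0.6109, θ₃ = 0.3490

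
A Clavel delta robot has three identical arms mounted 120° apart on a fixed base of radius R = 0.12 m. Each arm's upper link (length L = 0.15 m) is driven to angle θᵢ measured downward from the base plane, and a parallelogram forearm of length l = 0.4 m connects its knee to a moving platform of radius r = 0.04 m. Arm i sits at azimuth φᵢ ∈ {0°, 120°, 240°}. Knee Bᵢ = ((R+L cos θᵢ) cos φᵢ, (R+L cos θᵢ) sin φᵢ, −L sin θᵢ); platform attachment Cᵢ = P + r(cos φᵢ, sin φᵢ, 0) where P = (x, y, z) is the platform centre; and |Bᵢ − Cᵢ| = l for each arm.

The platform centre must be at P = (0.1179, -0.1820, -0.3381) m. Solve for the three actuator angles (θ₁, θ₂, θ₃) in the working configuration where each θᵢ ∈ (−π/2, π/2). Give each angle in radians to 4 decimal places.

arm 1 (φ=0.0°): x'=0.1179, y'=-0.1820
  A cos θ + B sin θ = C:  -0.0379·cos θ + -0.3381·sin θ = -0.0379
  γ=atan2(-0.3381,-0.0379)=-1.6824;  ψ=arccos(-0.1114)=1.6824;  θ1=γ+ψ≈0.0000
φ2=120.0° → target in arm frame (-0.2166, -0.0111)
  A cos θ + B sin θ = C:  0.2966·cos θ + -0.3381·sin θ = -0.2163
  θ2 = atan2(B,A) + arccos(C/0.4497) = 1.2218
arm 3 (φ=240.0°): x'=0.0987, y'=0.1931
  A cos θ + B sin θ = C:  -0.0187·cos θ + -0.3381·sin θ = -0.0482
  √(A²+B²)=0.3386;  θ3 = -1.6260+1.7135 ≈ 0.0876

θ₁ = 0.0000, θ₂ = 1.2218, θ₃ = 0.0876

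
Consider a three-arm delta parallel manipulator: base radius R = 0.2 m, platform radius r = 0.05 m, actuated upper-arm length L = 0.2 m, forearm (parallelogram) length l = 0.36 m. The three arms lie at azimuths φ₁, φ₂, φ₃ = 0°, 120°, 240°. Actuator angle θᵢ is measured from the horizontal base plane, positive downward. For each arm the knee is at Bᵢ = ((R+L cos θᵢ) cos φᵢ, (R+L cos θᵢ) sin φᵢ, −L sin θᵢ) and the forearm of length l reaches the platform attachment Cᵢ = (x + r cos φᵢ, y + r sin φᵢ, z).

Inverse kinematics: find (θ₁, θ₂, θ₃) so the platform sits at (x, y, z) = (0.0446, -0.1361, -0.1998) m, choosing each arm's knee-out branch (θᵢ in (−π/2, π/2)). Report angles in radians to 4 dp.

θ₁ = 0.2617, θ₂ = 1.2216, θ₃ = -0.1748

φ1=0.0° → target in arm frame (0.0446, -0.1361)
  e−x'=0.1054;  (l²−L²−(e−x')²−y'²−z²)/2L = 0.0501
  √(A²+B²)=0.2259;  θ1 = -1.0854+1.3471 ≈ 0.2617
rotate P by −φ2: (-0.1402, 0.0294, -0.1998)
  A=0.2902, B=-0.1998, C=(l²−L²−A²−y'²−z²)/(2L)=-0.0885
  γ=atan2(-0.1998,0.2902)=-0.6030;  ψ=arccos(-0.2511)=1.8246;  θ2=γ+ψ≈1.2216
arm 3 (φ=240.0°): x'=0.0956, y'=0.1067
  e−x'=0.0544;  (l²−L²−(e−x')²−y'²−z²)/2L = 0.0883
  θ3 = atan2(B,A) + arccos(C/0.2071) = -0.1748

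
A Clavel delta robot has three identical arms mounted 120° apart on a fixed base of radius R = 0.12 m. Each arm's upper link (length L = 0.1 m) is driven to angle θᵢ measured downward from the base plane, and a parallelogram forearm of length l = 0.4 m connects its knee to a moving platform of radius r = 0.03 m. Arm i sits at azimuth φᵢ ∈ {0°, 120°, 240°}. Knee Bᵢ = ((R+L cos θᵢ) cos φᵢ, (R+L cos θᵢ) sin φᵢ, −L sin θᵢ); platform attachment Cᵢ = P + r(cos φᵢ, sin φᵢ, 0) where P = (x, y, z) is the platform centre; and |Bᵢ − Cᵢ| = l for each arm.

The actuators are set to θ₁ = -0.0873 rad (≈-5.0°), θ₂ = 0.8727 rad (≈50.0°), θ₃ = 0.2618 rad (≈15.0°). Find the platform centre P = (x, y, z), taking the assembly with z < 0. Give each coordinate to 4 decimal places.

φ1=0.0°: virtual centre (0.1896, 0.0000, 0.0087), radius l
S2 = (0.1543·cos120.0°, 0.1543·sin120.0°, -0.0766) = (-0.0771, 0.1336, -0.0766)
S3 = (0.1866·cos240.0°, 0.1866·sin240.0°, -0.0259) = (-0.0933, -0.1616, -0.0259)
|S₂|²−|S₁|² = -0.0064;  |S₃|²−|S₁|² = -0.0005
plane₁₂: -0.5335x+0.2672y+-0.1707z = -0.0064
Cramer: x(z) = 0.0068-0.2276z;  y(z) = -0.0102+0.1843z
quadratic in z: (1.0857)z²+(0.0620)z+(-0.1264)=0, √Δ=0.7435 → z ∈ {-0.3709, 0.3138}; z = -0.3709 (taking z<0)
x = 0.0912, y = -0.0786

(0.0912, -0.0786, -0.3709)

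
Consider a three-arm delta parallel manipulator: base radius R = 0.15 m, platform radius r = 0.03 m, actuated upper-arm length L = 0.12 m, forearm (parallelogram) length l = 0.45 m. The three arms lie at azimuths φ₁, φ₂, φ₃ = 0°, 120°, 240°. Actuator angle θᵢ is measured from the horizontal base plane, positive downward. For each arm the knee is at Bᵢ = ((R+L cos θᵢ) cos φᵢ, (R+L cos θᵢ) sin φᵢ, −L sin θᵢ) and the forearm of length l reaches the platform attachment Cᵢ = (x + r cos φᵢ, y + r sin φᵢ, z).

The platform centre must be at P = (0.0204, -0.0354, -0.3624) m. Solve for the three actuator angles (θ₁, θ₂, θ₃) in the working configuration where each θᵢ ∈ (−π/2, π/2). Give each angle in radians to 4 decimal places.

θ₁ = -0.2617, θ₂ = 0.0871, θ₃ = -0.2620

rotate P by −φ1: (0.0204, -0.0354, -0.3624)
  A=0.0996, B=-0.3624, C=(l²−L²−A²−y'²−z²)/(2L)=0.1900
  γ=atan2(-0.3624,0.0996)=-1.3026;  ψ=arccos(0.5055)=1.0409;  θ1=γ+ψ≈-0.2617
φ2=120.0° → target in arm frame (-0.0409, 0.0000)
  A cos θ + B sin θ = C:  0.1609·cos θ + -0.3624·sin θ = 0.1287
  γ=atan2(-0.3624,0.1609)=-1.1531;  ψ=arccos(0.3246)=1.2402;  θ2=γ+ψ≈0.0871
φ3=240.0° → target in arm frame (0.0205, 0.0354)
  A cos θ + B sin θ = C:  0.0995·cos θ + -0.3624·sin θ = 0.1900
  √(A²+B²)=0.3758;  θ3 = -1.3027+1.0407 ≈ -0.2620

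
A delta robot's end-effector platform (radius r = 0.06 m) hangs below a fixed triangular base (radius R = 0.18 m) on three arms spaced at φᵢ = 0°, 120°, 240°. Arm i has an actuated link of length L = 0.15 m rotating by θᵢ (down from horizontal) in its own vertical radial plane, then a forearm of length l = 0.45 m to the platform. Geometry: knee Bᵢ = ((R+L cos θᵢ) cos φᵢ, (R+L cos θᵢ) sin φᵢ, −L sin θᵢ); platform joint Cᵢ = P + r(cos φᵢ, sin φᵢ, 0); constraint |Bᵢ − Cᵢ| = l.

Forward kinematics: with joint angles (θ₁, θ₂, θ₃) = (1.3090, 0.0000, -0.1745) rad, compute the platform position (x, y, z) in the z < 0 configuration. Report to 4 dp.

(-0.2374, -0.0200, -0.3572)

S1 = (0.1588·cos0.0°, 0.1588·sin0.0°, -0.1449) = (0.1588, 0.0000, -0.1449)
φ2=120.0°: virtual centre (-0.1350, 0.2338, 0.0000), radius l
φ3=240.0°: virtual centre (-0.1339, -0.2319, 0.0260), radius l
subtract pairs → two planes through P
plane₁₂: -0.5876x+0.4677y+0.2898z = 0.0267
Cramer: x(z) = -0.0450+0.5387z;  y(z) = 0.0005+0.0572z
sphere 1 gives Az²+Bz+C=0 with A=1.2934, B=0.0702, C=-0.1400;  B²−4AC=0.7290;  roots -0.3572, 0.3029;  negative root z = -0.3572
x = -0.2374, y = -0.0200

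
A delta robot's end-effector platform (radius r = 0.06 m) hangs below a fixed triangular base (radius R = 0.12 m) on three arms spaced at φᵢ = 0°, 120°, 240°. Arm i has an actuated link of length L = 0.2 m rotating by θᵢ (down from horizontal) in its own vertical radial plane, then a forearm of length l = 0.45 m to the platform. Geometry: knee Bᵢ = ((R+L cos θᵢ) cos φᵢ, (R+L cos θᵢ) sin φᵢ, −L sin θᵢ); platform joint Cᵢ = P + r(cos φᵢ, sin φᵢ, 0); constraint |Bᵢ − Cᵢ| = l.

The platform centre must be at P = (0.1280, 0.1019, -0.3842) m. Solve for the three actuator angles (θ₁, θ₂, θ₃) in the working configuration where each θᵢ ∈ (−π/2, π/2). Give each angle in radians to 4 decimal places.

φ1=0.0° → target in arm frame (0.1280, 0.1019)
  A=-0.0680, B=-0.3842, C=(l²−L²−A²−y'²−z²)/(2L)=-0.0003
  θ1 = atan2(B,A) + arccos(C/0.3902) = -0.1744
rotate P by −φ2: (0.0242, -0.1618, -0.3842)
  A=0.0358, B=-0.3842, C=(l²−L²−A²−y'²−z²)/(2L)=-0.0314
  θ2 = atan2(B,A) + arccos(C/0.3859) = 0.1743
arm 3 (φ=240.0°): x'=-0.1522, y'=0.0599
  A cos θ + B sin θ = C:  0.2122·cos θ + -0.3842·sin θ = -0.0844
  γ=atan2(-0.3842,0.2122)=-1.0661;  ψ=arccos(-0.1922)=1.7642;  θ3=γ+ψ≈0.6981

θ₁ = -0.1744, θ₂ = 0.1743, θ₃ = 0.6981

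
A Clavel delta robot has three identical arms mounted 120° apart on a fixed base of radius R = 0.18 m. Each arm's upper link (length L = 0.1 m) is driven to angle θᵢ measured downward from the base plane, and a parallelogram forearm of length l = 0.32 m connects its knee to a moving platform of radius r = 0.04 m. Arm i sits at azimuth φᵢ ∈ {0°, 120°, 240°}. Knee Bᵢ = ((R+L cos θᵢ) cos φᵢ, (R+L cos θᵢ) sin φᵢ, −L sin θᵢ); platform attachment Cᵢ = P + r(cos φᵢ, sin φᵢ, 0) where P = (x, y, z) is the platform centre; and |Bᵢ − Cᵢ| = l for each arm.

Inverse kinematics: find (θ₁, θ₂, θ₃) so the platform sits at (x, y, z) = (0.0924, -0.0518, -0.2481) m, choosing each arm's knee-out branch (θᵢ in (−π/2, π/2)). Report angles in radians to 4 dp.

θ₁ = -0.3486, θ₂ = 1.1349, θ₃ = 0.5240

φ1=0.0° → target in arm frame (0.0924, -0.0518)
  A=0.0476, B=-0.2481, C=(l²−L²−A²−y'²−z²)/(2L)=0.1295
  √(A²+B²)=0.2526;  θ1 = -1.3812+1.0326 ≈ -0.3486
arm 2 (φ=120.0°): x'=-0.0911, y'=-0.0541
  A=0.2311, B=-0.2481, C=(l²−L²−A²−y'²−z²)/(2L)=-0.1274
  θ2 = atan2(B,A) + arccos(C/0.3390) = 1.1349
arm 3 (φ=240.0°): x'=-0.0013, y'=0.1059
  A cos θ + B sin θ = C:  0.1413·cos θ + -0.2481·sin θ = -0.0017
  γ=atan2(-0.2481,0.1413)=-1.0530;  ψ=arccos(-0.0061)=1.5769;  θ3=γ+ψ≈0.5240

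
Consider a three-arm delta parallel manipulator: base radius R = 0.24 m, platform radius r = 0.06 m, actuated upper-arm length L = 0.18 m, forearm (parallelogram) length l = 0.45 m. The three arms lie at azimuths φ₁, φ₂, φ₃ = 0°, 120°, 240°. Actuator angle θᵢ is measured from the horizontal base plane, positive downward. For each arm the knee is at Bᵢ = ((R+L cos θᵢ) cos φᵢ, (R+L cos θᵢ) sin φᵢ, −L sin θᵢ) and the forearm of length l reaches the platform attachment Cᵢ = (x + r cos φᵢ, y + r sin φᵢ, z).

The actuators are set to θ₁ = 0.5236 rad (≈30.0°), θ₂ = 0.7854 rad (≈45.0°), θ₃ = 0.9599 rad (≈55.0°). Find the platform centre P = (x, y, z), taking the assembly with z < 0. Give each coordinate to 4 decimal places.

(0.0592, 0.0273, -0.4438)

arm 1 at φ=0.0°: e+L cos θ1 = 0.3359;  centre 1 = (0.3359, 0.0000, -0.0900)
centre 2 = (0.3073·cos120.0°, 0.3073·sin120.0°, -0.1273) = (-0.1536, 0.2661, -0.1273)
φ3=240.0°: virtual centre (-0.1416, -0.2453, -0.1474), radius l
eliminate P² terms by subtracting sphere 1 from 2 and 3
linear system: -0.9790x+0.5322y = -0.0103−-0.0746z; -0.9550x+-0.4906y = -0.0189−-0.1149z
Cramer: x(z) = 0.0153-0.0989z;  y(z) = 0.0088-0.0418z
sphere 1 gives Az²+Bz+C=0 with A=1.0115, B=0.2426, C=-0.0916;  B²−4AC=0.4293;  roots -0.4438, 0.2039;  negative root z = -0.4438
x = 0.0592, y = 0.0273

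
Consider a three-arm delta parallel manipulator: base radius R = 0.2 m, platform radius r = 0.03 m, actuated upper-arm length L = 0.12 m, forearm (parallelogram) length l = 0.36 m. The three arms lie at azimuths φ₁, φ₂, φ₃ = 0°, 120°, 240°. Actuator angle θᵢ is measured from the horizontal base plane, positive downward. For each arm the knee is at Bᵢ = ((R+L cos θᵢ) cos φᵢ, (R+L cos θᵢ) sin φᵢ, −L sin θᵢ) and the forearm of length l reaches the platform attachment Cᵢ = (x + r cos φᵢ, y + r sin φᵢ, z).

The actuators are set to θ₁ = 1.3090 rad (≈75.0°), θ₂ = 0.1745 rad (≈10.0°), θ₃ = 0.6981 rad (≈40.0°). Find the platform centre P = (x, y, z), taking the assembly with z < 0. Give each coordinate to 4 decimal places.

φ1=0.0°: virtual centre (0.2011, 0.0000, -0.1159), radius l
arm 2 at φ=120.0°: ρ2 = 0.2882;  centre 2 = (-0.1441, 0.2496, -0.0208)
arm 3 at φ=240.0°: ρ3 = 0.2619;  centre 3 = (-0.1310, -0.2268, -0.0771)
subtract pairs → two planes through P
[-0.6903 0.4991 0.1902]·P = 0.0296;  [-0.6640 -0.4537 0.0776]·P = 0.0207
Cramer: x(z) = -0.0369+0.1939z;  y(z) = 0.0084-0.1128z
quadratic in z: (1.0503)z²+(0.1377)z+(-0.0595)=0, √Δ=0.5185 → z ∈ {-0.3124, 0.1813}; z = -0.3124 (taking z<0)
x = -0.0974, y = 0.0436

(-0.0974, 0.0436, -0.3124)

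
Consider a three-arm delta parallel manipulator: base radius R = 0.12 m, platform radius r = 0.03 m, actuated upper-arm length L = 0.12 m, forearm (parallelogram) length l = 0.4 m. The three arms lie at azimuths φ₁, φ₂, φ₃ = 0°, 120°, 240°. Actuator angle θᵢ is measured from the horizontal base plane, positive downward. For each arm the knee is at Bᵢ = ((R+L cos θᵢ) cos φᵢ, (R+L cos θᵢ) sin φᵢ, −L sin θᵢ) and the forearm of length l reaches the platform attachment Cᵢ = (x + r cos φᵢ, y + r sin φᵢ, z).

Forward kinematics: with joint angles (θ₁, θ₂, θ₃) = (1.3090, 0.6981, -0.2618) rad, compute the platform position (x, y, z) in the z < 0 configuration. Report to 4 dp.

arm 1 at φ=0.0°: e+L cos θ1 = 0.1211;  O1 = (0.1211, 0.0000, -0.1159)
arm 2 at φ=120.0°: e+L cos θ2 = 0.1819;  O2 = (-0.0910, 0.1576, -0.0771)
φ3=240.0°: virtual centre (-0.1030, -0.1783, 0.0311), radius l
subtract pairs → two planes through P
linear system: -0.4240x+0.3151y = 0.0110−0.0776z; -0.4480x+-0.3566y = 0.0153−0.2939z
det = 0.2924;  x = -0.0298+0.4114z,  y = -0.0054+0.3074z
into |P−O₁|² = l²: 1.2637z² + 0.1044z + -0.1238 = 0;  Δ = 0.6365;  z = -0.3570 or 0.2744 → z<0 root = -0.3570
x = -0.1767, y = -0.1151

(-0.1767, -0.1151, -0.3570)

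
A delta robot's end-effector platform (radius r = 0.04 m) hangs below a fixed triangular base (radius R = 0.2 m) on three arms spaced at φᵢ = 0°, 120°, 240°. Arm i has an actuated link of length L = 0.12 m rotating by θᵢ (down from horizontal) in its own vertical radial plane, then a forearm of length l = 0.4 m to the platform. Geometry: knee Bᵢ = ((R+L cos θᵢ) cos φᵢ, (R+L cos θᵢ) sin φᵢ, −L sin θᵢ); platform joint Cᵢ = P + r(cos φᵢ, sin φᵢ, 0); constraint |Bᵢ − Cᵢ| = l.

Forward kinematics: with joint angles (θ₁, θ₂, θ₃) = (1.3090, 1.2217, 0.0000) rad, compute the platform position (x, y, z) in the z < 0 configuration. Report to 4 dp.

φ1=0.0°: virtual centre (0.1911, 0.0000, -0.1159), radius l
φ2=120.0°: virtual centre (-0.1005, 0.1741, -0.1128), radius l
S3 = (0.2800·cos240.0°, 0.2800·sin240.0°, 0.0000) = (-0.1400, -0.2425, 0.0000)
eliminate P² terms by subtracting sphere 1 from 2 and 3
plane₁₂: -0.5832x+0.3482y+0.0063z = 0.0032
Cramer: x(z) = -0.0223+0.1632z;  y(z) = -0.0282+0.2552z
sphere 1 gives Az²+Bz+C=0 with A=1.0918, B=0.1478, C=-0.1002;  B²−4AC=0.4596;  roots -0.3782, 0.2428;  negative root z = -0.3782
x = -0.0840, y = -0.1247

(-0.0840, -0.1247, -0.3782)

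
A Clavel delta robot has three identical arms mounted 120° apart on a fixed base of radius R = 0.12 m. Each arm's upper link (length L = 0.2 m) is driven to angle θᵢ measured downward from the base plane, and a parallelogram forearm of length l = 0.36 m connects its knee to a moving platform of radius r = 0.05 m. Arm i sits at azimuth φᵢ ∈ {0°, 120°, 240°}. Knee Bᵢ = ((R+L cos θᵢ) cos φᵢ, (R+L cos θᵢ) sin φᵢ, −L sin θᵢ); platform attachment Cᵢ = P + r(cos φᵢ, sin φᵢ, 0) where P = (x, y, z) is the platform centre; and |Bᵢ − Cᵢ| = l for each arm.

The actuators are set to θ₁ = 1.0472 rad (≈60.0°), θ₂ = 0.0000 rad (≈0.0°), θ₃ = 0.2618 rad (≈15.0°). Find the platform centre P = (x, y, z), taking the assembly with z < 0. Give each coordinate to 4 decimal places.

φ1=0.0°: virtual centre (0.1700, 0.0000, -0.1732), radius l
arm 2 at φ=120.0°: (R−r)+L cos θ2 = 0.2700;  S2 = (-0.1350, 0.2338, 0.0000)
arm 3 at φ=240.0°: (R−r)+L cos θ3 = 0.2632;  S3 = (-0.1316, -0.2279, -0.0518)
eliminate P² terms by subtracting sphere 1 from 2 and 3
linear system: -0.6100x+0.4677y = 0.0140−0.3464z; -0.6032x+-0.4559y = 0.0130−0.2429z
det = 0.5601;  x = -0.0223+0.4847z,  y = 0.0009+-0.1085z
sphere 1 gives Az²+Bz+C=0 with A=1.2467, B=0.1598, C=-0.0626;  B²−4AC=0.3378;  roots -0.2972, 0.1690;  negative root z = -0.2972
x = -0.1663, y = 0.0331

(-0.1663, 0.0331, -0.2972)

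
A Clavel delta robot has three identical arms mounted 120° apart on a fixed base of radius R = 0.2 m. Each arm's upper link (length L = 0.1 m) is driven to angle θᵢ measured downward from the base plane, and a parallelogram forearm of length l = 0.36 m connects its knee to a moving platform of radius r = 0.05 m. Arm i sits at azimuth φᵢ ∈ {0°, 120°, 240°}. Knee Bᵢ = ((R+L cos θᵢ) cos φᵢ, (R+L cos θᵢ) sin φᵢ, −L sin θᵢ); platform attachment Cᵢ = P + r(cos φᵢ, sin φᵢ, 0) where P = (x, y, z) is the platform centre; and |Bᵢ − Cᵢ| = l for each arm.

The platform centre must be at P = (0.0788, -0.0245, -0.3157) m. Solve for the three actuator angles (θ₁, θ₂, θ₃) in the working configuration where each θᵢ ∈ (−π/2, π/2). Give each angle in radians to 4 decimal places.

rotate P by −φ1: (0.0788, -0.0245, -0.3157)
  e−x'=0.0712;  (l²−L²−(e−x')²−y'²−z²)/2L = 0.0713
  θ1 = atan2(B,A) + arccos(C/0.3236) = -0.0004
φ2=120.0° → target in arm frame (-0.0606, -0.0560)
  A=0.2106, B=-0.3157, C=(l²−L²−A²−y'²−z²)/(2L)=-0.1378
  √(A²+B²)=0.3795;  θ2 = -0.9825+1.9424 ≈ 0.9599
arm 3 (φ=240.0°): x'=-0.0182, y'=0.0805
  A cos θ + B sin θ = C:  0.1682·cos θ + -0.3157·sin θ = -0.0742
  θ3 = atan2(B,A) + arccos(C/0.3577) = 0.6983

θ₁ = -0.0004, θ₂ = 0.9599, θ₃ = 0.6983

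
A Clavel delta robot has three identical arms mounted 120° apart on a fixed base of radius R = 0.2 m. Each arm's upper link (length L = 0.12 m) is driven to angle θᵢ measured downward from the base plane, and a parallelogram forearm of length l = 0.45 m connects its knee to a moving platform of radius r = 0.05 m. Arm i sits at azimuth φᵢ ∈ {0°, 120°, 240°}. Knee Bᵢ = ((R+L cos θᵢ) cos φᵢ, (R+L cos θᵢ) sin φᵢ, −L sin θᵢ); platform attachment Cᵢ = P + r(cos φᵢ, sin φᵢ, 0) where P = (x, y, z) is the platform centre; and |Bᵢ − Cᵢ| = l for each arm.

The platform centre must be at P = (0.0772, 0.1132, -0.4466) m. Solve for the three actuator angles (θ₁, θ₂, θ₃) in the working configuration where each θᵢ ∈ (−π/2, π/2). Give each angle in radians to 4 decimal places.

arm 1 (φ=0.0°): x'=0.0772, y'=0.1132
  A cos θ + B sin θ = C:  0.0728·cos θ + -0.4466·sin θ = -0.1228
  γ=atan2(-0.4466,0.0728)=-1.4092;  ψ=arccos(-0.2713)=1.8456;  θ1=γ+ψ≈0.4364
φ2=120.0° → target in arm frame (0.0594, -0.1235)
  A=0.0906, B=-0.4466, C=(l²−L²−A²−y'²−z²)/(2L)=-0.1450
  θ2 = atan2(B,A) + arccos(C/0.4557) = 0.5239
rotate P by −φ3: (-0.1366, 0.0103, -0.4466)
  A cos θ + B sin θ = C:  0.2866·cos θ + -0.4466·sin θ = -0.3901
  √(A²+B²)=0.5307;  θ3 = -1.0002+2.3965 ≈ 1.3963

θ₁ = 0.4364, θ₂ = 0.5239, θ₃ = 1.3963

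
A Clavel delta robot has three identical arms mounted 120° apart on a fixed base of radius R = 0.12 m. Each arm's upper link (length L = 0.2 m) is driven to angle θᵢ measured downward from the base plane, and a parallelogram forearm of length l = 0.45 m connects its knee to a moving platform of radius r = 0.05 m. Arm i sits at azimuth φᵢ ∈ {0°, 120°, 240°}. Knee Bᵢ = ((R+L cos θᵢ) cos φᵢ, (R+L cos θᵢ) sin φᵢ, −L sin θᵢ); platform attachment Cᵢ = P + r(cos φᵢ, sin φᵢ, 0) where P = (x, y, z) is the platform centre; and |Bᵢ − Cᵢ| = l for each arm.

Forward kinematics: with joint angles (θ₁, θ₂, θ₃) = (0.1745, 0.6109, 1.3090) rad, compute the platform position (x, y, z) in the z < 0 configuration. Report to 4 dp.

arm 1 at φ=0.0°: ρ1 = 0.2670;  O1 = (0.2670, 0.0000, -0.0347)
arm 2 at φ=120.0°: ρ2 = 0.2338;  O2 = (-0.1169, 0.2025, -0.1147)
φ3=240.0°: virtual centre (-0.0609, -0.1055, -0.1932), radius l
|O₂|²−|O₁|² = -0.0046;  |O₃|²−|O₁|² = -0.0203
linear system: -0.7678x+0.4050y = -0.0046−-0.1600z; -0.6557x+-0.2109y = -0.0203−-0.3169z
det = 0.4275;  x = 0.0215+-0.3792z,  y = 0.0294+-0.3238z
into |P−O₁|² = l²: 1.2486z² + 0.2365z + -0.1402 = 0;  Δ = 0.7562;  z = -0.4429 or 0.2535 → z<0 root = -0.4429
x = 0.1895, y = 0.1728

(0.1895, 0.1728, -0.4429)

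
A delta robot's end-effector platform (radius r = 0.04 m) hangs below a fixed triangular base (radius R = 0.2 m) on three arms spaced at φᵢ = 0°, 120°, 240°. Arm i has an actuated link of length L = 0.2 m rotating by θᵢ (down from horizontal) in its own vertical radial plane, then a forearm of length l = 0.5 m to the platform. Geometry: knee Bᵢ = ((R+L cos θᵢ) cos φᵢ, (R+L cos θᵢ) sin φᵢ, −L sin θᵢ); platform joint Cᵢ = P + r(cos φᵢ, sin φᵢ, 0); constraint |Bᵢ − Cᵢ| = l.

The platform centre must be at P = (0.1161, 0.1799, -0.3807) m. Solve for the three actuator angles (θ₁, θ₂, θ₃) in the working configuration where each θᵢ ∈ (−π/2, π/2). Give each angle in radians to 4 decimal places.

rotate P by −φ1: (0.1161, 0.1799, -0.3807)
  e−x'=0.0439;  (l²−L²−(e−x')²−y'²−z²)/2L = 0.0769
  θ1 = atan2(B,A) + arccos(C/0.3832) = -0.0873
arm 2 (φ=120.0°): x'=0.0977, y'=-0.1905
  e−x'=0.0623;  (l²−L²−(e−x')²−y'²−z²)/2L = 0.0623
  θ2 = atan2(B,A) + arccos(C/0.3858) = 0.0000
φ3=240.0° → target in arm frame (-0.2138, 0.0106)
  A=0.3738, B=-0.3807, C=(l²−L²−A²−y'²−z²)/(2L)=-0.1870
  γ=atan2(-0.3807,0.3738)=-0.7945;  ψ=arccos(-0.3505)=1.9289;  θ3=γ+ψ≈1.1344

θ₁ = -0.0873, θ₂ = 0.0000, θ₃ = 1.1344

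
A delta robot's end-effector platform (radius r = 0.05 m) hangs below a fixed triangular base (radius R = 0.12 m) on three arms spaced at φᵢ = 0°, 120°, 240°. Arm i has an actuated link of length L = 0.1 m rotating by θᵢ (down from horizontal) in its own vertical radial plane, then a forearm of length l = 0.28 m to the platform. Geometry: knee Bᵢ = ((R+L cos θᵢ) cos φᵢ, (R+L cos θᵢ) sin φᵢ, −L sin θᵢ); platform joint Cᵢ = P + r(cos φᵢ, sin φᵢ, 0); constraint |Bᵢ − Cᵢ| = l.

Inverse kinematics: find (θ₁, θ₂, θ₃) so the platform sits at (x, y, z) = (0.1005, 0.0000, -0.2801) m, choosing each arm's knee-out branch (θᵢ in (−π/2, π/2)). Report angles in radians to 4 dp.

rotate P by −φ1: (0.1005, 0.0000, -0.2801)
  e−x'=-0.0305;  (l²−L²−(e−x')²−y'²−z²)/2L = -0.0549
  γ=atan2(-0.2801,-0.0305)=-1.6793;  ψ=arccos(-0.1950)=1.7670;  θ1=γ+ψ≈0.0878
arm 2 (φ=120.0°): x'=-0.0502, y'=-0.0870
  e−x'=0.1202;  (l²−L²−(e−x')²−y'²−z²)/2L = -0.1605
  γ=atan2(-0.2801,0.1202)=-1.1653;  ψ=arccos(-0.5264)=2.1252;  θ2=γ+ψ≈0.9599
rotate P by −φ3: (-0.0503, 0.0870, -0.2801)
  A=0.1203, B=-0.2801, C=(l²−L²−A²−y'²−z²)/(2L)=-0.1605
  θ3 = atan2(B,A) + arccos(C/0.3048) = 0.9599

θ₁ = 0.0878, θ₂ = 0.9599, θ₃ = 0.9599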